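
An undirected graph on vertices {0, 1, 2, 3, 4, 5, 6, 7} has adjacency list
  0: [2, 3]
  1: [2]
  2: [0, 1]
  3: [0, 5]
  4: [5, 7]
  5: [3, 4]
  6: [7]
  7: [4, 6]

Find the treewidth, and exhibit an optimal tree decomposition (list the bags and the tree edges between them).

Treewidth 1.
One optimal decomposition is:
Bags: B1 = {1, 2}  B2 = {0, 2}  B3 = {0, 3}  B4 = {3, 5}  B5 = {4, 5}  B6 = {4, 7}  B7 = {6, 7}
Tree: B1–B2, B2–B3, B3–B4, B4–B5, B5–B6, B6–B7

Each bag holds 2 vertices, so the decomposition has width 1, which upper-bounds the treewidth. Any graph with an edge has treewidth ≥ 1, and G has the edge 1–2. Combining the bounds, tw(G) = 1.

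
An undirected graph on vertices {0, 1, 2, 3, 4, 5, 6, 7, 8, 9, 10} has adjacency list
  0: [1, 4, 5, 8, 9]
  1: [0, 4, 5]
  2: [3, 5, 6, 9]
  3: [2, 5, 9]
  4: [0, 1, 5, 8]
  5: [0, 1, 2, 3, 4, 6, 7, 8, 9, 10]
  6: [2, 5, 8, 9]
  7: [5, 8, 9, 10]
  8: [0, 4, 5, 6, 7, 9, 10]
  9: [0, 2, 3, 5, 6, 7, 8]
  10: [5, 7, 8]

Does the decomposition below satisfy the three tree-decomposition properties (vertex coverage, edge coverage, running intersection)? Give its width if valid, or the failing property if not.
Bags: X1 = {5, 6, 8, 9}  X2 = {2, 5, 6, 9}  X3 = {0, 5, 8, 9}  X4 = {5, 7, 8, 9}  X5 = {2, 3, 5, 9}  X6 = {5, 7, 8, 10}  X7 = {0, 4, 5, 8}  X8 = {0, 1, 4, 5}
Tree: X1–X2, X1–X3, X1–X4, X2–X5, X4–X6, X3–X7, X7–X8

Every vertex of G appears in some bag (union = {0, 1, 2, 3, 4, 5, 6, 7, 8, 9, 10}); every edge is covered by a bag; and for each vertex v the set of bags containing v is connected in the bag tree. The decomposition is therefore valid. The largest bag has 4 vertices, so the width is 3.

Yes; width 3.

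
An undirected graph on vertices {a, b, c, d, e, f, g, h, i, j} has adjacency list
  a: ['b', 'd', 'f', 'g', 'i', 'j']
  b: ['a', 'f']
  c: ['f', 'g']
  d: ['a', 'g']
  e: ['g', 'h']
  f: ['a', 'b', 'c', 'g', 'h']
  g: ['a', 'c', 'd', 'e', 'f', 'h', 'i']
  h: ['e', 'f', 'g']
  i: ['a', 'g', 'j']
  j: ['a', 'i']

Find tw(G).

2

A width-2 tree decomposition is:
Bags: B1 = {f, g, h}  B2 = {c, f, g}  B3 = {a, f, g}  B4 = {a, d, g}  B5 = {e, g, h}  B6 = {a, g, i}  B7 = {a, i, j}  B8 = {a, b, f}
Tree: B1–B2, B2–B3, B3–B4, B1–B5, B3–B6, B6–B7, B3–B8
The largest bag has 3 vertices, giving width 2; this decomposition certifies tw(G) ≤ 2. For the lower bound, the 3 vertices {a, d, g} are pairwise adjacent, and any tree decomposition puts a clique entirely inside one bag — forcing width ≥ 2. Therefore the treewidth is 2.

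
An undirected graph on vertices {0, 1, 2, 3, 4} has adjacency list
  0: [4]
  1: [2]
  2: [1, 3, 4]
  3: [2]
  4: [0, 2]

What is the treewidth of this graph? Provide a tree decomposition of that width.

Treewidth 1.
One such decomposition:
Bags: B1 = {2, 4}  B2 = {2, 3}  B3 = {0, 4}  B4 = {1, 2}
Tree: B1–B2, B1–B3, B2–B4

The largest bag has 2 vertices, giving width 1; this decomposition certifies tw(G) ≤ 1. G has an edge, so its treewidth is at least 1. Hence tw(G) = 1 exactly.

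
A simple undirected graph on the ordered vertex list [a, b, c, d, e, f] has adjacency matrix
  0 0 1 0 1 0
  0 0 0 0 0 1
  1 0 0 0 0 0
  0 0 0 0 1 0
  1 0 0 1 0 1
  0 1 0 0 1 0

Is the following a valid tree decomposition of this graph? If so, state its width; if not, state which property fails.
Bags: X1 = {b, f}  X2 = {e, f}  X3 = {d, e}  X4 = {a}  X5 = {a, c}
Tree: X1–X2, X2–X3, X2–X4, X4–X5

No — edge (e,a) lies in no bag.

A tree decomposition must satisfy three properties: every vertex lies in some bag; for every edge, both endpoints lie together in some bag; and for every vertex, the bags containing it form a connected subtree. Here edge (e,a) lies in no bag, so the decomposition is invalid.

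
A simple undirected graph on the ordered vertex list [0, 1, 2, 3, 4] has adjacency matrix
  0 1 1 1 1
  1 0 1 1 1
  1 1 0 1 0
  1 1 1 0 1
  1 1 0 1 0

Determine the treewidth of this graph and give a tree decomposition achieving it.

Treewidth 3.
One optimal decomposition is:
Bags: B1 = {0, 1, 3, 4}  B2 = {0, 1, 2, 3}
Tree: B1–B2

Every bag has size at most 4, so the width is 4 − 1 = 3 and tw(G) ≤ 3. On the other hand G contains the 4-clique {0, 1, 2, 3}. A clique must lie in a single bag of any decomposition, so no decomposition can have width below 3. Hence tw(G) = 3 exactly.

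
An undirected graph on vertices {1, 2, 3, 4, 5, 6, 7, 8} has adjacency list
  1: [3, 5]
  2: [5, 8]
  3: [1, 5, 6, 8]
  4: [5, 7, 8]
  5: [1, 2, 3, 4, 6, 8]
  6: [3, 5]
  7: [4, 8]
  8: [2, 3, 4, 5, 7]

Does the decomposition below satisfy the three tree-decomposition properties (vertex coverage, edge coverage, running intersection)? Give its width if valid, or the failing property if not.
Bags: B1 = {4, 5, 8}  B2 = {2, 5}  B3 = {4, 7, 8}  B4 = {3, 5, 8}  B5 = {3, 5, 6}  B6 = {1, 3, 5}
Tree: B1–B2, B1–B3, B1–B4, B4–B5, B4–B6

No — edge (8,2) lies in no bag.

A tree decomposition must satisfy three properties: every vertex lies in some bag; for every edge, both endpoints lie together in some bag; and for every vertex, the bags containing it form a connected subtree. Here edge (8,2) lies in no bag, so the decomposition is invalid.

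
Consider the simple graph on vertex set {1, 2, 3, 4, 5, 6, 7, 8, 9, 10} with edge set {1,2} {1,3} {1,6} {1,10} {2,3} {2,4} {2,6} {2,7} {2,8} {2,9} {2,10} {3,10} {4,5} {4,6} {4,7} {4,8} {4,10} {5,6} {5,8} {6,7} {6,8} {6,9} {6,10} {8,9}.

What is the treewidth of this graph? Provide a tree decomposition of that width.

Treewidth 3.
Bags: B1 = {2, 4, 6, 10}  B2 = {1, 2, 6, 10}  B3 = {2, 4, 6, 8}  B4 = {2, 6, 8, 9}  B5 = {2, 4, 6, 7}  B6 = {1, 2, 3, 10}  B7 = {4, 5, 6, 8}
Tree: B1–B2, B1–B3, B3–B4, B1–B5, B2–B6, B3–B7

The largest bag has 4 vertices, giving width 3; this decomposition certifies tw(G) ≤ 3. For the lower bound, the 4 vertices {1, 2, 3, 10} are pairwise adjacent, and any tree decomposition puts a clique entirely inside one bag — forcing width ≥ 3. Therefore the treewidth is 3.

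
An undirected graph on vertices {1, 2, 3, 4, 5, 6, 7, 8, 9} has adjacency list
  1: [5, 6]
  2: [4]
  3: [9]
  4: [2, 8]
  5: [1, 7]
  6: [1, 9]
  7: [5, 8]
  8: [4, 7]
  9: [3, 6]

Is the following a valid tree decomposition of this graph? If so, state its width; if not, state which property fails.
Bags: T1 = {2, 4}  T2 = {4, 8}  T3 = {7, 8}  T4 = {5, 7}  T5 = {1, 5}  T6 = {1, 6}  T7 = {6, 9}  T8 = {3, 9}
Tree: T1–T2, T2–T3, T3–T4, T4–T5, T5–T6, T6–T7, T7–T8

Checking the three conditions: (i) the bags cover all of {1, 2, 3, 4, 5, 6, 7, 8, 9}; (ii) for each edge, some bag contains both endpoints; (iii) the bags containing any fixed vertex form a subtree. All hold, so the decomposition is valid with width 2 − 1 = 1.

Yes; width 1.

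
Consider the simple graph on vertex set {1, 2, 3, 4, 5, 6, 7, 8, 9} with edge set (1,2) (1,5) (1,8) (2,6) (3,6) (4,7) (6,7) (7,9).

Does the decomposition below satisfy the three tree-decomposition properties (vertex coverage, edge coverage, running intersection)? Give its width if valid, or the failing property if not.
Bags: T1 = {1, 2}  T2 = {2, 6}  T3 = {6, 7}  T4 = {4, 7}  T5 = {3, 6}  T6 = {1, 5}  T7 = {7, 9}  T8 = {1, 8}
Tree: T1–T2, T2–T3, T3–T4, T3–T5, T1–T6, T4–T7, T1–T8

Checking the three conditions: (i) the bags cover all of {1, 2, 3, 4, 5, 6, 7, 8, 9}; (ii) for each edge, some bag contains both endpoints; (iii) the bags containing any fixed vertex form a subtree. All hold, so the decomposition is valid with width 2 − 1 = 1.

Yes; width 1.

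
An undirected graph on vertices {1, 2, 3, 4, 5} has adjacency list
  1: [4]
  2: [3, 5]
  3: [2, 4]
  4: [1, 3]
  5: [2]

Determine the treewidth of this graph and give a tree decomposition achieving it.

Treewidth 1.
One such decomposition:
Bags: B1 = {2, 3}  B2 = {2, 5}  B3 = {3, 4}  B4 = {1, 4}
Tree: B1–B2, B1–B3, B3–B4

Every bag has size at most 2, so the width is 2 − 1 = 1 and tw(G) ≤ 1. G has an edge, so its treewidth is at least 1. The upper and lower bounds meet at 1, so that is the treewidth.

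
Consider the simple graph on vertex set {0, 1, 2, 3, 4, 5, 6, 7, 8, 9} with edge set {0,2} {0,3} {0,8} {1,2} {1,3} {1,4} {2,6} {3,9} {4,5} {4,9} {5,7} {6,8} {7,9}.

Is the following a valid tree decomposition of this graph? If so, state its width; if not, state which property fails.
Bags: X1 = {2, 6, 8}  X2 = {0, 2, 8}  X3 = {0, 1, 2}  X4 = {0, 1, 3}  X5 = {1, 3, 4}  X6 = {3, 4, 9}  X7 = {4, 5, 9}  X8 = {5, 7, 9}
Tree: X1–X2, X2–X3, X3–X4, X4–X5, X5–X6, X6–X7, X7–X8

Yes; width 2.

Vertex coverage: the bags together contain {0, 1, 2, 3, 4, 5, 6, 7, 8, 9}, the full vertex set. Edge coverage: each edge of G has both endpoints in at least one bag. Running intersection: for every vertex, the bags containing it form a connected subtree. All three properties hold, so this is a valid tree decomposition of width max|bag| − 1 = 2, and hence tw(G) ≤ 2.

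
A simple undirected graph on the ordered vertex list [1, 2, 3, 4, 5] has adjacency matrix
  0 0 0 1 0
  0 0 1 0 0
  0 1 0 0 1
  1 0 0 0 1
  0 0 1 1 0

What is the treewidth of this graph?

A width-1 tree decomposition is:
Bags: B1 = {4, 5}  B2 = {3, 5}  B3 = {1, 4}  B4 = {2, 3}
Tree: B1–B2, B1–B3, B2–B4
Every bag has size at most 2, so the width is 2 − 1 = 1 and tw(G) ≤ 1. G has an edge, so its treewidth is at least 1. The upper and lower bounds meet at 1, so that is the treewidth.

1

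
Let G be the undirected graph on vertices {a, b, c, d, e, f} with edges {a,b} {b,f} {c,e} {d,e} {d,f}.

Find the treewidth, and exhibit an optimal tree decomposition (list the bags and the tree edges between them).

The largest bag has 2 vertices, giving width 1; this decomposition certifies tw(G) ≤ 1. G has an edge, so its treewidth is at least 1. Hence tw(G) = 1 exactly.

Treewidth 1.
One optimal decomposition is:
Bags: B1 = {a, b}  B2 = {b, f}  B3 = {d, f}  B4 = {d, e}  B5 = {c, e}
Tree: B1–B2, B2–B3, B3–B4, B4–B5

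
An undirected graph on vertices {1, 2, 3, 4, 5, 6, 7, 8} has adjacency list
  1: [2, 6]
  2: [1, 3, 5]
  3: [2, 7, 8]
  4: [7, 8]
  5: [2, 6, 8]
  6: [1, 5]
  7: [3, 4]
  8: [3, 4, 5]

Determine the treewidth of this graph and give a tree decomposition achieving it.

Treewidth 2.
One optimal decomposition is:
Bags: B1 = {4, 7, 8}  B2 = {3, 7, 8}  B3 = {3, 5, 8}  B4 = {2, 3, 5}  B5 = {2, 5, 6}  B6 = {1, 2, 6}
Tree: B1–B2, B2–B3, B3–B4, B4–B5, B5–B6

The largest bag has 3 vertices, giving width 2; this decomposition certifies tw(G) ≤ 2. For the lower bound, G contains the cycle 4–7–3–8–4, so G is not a forest; only forests have treewidth ≤ 1, hence tw(G) ≥ 2. Combining the bounds, tw(G) = 2.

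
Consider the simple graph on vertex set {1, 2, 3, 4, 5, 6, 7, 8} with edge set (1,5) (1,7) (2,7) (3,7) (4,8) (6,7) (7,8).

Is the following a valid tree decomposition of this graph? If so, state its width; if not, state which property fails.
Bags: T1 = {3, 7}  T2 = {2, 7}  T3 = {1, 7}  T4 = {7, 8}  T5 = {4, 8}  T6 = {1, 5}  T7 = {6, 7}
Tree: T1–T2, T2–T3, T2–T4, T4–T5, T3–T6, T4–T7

Yes; width 1.

Every vertex of G appears in some bag (union = {1, 2, 3, 4, 5, 6, 7, 8}); every edge is covered by a bag; and for each vertex v the set of bags containing v is connected in the bag tree. The decomposition is therefore valid. The largest bag has 2 vertices, so the width is 1.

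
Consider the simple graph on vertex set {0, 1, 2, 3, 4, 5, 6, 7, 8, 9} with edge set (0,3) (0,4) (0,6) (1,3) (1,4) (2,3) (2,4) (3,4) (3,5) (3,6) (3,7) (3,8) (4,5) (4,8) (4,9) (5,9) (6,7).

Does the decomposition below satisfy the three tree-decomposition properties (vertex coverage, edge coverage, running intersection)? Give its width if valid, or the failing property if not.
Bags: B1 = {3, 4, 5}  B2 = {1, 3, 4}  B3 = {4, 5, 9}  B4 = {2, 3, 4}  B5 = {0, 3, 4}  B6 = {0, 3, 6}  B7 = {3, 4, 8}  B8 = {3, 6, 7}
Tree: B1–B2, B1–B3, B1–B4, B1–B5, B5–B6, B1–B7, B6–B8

Yes; width 2.

Checking the three conditions: (i) the bags cover all of {0, 1, 2, 3, 4, 5, 6, 7, 8, 9}; (ii) for each edge, some bag contains both endpoints; (iii) the bags containing any fixed vertex form a subtree. All hold, so the decomposition is valid with width 3 − 1 = 2.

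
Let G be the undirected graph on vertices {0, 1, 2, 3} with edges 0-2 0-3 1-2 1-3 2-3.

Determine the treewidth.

2

A width-2 tree decomposition is:
Bags: B1 = {0, 2, 3}  B2 = {1, 2, 3}
Tree: B1–B2
Every bag has size at most 3, so the width is 3 − 1 = 2 and tw(G) ≤ 2. Conversely, {0, 2, 3} is a clique of size 3, and the vertices of any clique must share a bag in every tree decomposition; so some bag has ≥ 3 vertices and tw(G) ≥ 2. Therefore the treewidth is 2.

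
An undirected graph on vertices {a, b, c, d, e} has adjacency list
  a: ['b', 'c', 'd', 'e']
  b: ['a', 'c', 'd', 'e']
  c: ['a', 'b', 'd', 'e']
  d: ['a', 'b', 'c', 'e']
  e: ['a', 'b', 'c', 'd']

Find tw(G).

A width-4 tree decomposition is:
Bags: B1 = {a, b, c, d, e}
Tree: (single bag)
A single bag containing all 5 vertices is trivially a valid decomposition of width 4. Conversely, {a, b, c, d, e} is a clique of size 5, and the vertices of any clique must share a bag in every tree decomposition; so some bag has ≥ 5 vertices and tw(G) ≥ 4. Hence tw(G) = 4 exactly.

4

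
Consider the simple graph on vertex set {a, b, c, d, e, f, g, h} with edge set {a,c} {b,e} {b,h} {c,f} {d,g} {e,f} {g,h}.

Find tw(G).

A width-1 tree decomposition is:
Bags: B1 = {d, g}  B2 = {g, h}  B3 = {b, h}  B4 = {b, e}  B5 = {e, f}  B6 = {c, f}  B7 = {a, c}
Tree: B1–B2, B2–B3, B3–B4, B4–B5, B5–B6, B6–B7
Each bag holds 2 vertices, so the decomposition has width 1, which upper-bounds the treewidth. G has an edge, so its treewidth is at least 1. The upper and lower bounds meet at 1, so that is the treewidth.

1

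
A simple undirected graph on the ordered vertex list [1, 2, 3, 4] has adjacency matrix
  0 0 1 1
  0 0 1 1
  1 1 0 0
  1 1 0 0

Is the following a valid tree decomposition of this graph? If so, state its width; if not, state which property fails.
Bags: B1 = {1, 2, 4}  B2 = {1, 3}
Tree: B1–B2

A tree decomposition must satisfy three properties: every vertex lies in some bag; for every edge, both endpoints lie together in some bag; and for every vertex, the bags containing it form a connected subtree. Here edge (2,3) lies in no bag, so the decomposition is invalid.

No — edge (2,3) lies in no bag.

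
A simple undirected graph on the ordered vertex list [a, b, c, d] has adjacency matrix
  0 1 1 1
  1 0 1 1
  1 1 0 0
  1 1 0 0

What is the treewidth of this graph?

2

A width-2 tree decomposition is:
Bags: B1 = {a, b, c}  B2 = {a, b, d}
Tree: B1–B2
Each bag holds 3 vertices, so the decomposition has width 2, which upper-bounds the treewidth. For the lower bound, the 3 vertices {a, b, d} are pairwise adjacent, and any tree decomposition puts a clique entirely inside one bag — forcing width ≥ 2. Hence tw(G) = 2 exactly.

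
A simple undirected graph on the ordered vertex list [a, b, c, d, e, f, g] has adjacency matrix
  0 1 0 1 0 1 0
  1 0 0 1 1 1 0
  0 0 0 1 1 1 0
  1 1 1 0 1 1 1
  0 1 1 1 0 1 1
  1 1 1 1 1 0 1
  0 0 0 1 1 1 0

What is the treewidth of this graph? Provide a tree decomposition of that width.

Treewidth 3.
One such decomposition:
Bags: B1 = {b, d, e, f}  B2 = {c, d, e, f}  B3 = {d, e, f, g}  B4 = {a, b, d, f}
Tree: B1–B2, B1–B3, B1–B4

The largest bag has 4 vertices, giving width 3; this decomposition certifies tw(G) ≤ 3. For the lower bound, the 4 vertices {d, e, f, g} are pairwise adjacent, and any tree decomposition puts a clique entirely inside one bag — forcing width ≥ 3. Therefore the treewidth is 3.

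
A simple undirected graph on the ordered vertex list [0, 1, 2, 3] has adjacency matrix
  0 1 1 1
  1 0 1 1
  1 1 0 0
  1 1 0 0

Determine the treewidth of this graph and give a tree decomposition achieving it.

Treewidth 2.
One optimal decomposition is:
Bags: B1 = {0, 1, 2}  B2 = {0, 1, 3}
Tree: B1–B2

Each bag holds 3 vertices, so the decomposition has width 2, which upper-bounds the treewidth. For the lower bound, the 3 vertices {0, 1, 2} are pairwise adjacent, and any tree decomposition puts a clique entirely inside one bag — forcing width ≥ 2. Combining the bounds, tw(G) = 2.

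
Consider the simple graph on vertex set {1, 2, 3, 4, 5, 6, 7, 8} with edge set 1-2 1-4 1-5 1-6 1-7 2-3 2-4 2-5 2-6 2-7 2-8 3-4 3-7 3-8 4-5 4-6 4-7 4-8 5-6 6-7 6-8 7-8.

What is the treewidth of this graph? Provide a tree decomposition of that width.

Treewidth 4.
One such decomposition:
Bags: B1 = {1, 2, 4, 6, 7}  B2 = {2, 4, 6, 7, 8}  B3 = {2, 3, 4, 7, 8}  B4 = {1, 2, 4, 5, 6}
Tree: B1–B2, B2–B3, B1–B4

Each bag holds 5 vertices, so the decomposition has width 4, which upper-bounds the treewidth. For the lower bound, the 5 vertices {2, 3, 4, 7, 8} are pairwise adjacent, and any tree decomposition puts a clique entirely inside one bag — forcing width ≥ 4. The upper and lower bounds meet at 4, so that is the treewidth.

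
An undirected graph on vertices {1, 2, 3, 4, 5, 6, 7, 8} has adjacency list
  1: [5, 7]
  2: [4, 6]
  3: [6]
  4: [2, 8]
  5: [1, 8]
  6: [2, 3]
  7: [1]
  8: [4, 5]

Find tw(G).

A width-1 tree decomposition is:
Bags: B1 = {1, 7}  B2 = {1, 5}  B3 = {5, 8}  B4 = {4, 8}  B5 = {2, 4}  B6 = {2, 6}  B7 = {3, 6}
Tree: B1–B2, B2–B3, B3–B4, B4–B5, B5–B6, B6–B7
Each bag holds 2 vertices, so the decomposition has width 1, which upper-bounds the treewidth. G has an edge, so its treewidth is at least 1. The upper and lower bounds meet at 1, so that is the treewidth.

1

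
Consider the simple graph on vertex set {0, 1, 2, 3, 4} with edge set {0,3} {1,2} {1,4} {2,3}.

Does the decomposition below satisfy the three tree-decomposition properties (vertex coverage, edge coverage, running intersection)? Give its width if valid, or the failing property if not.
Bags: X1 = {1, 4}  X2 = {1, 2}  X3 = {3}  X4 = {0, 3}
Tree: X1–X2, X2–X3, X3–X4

No — edge (2,3) lies in no bag.

A tree decomposition must satisfy three properties: every vertex lies in some bag; for every edge, both endpoints lie together in some bag; and for every vertex, the bags containing it form a connected subtree. Here edge (2,3) lies in no bag, so the decomposition is invalid.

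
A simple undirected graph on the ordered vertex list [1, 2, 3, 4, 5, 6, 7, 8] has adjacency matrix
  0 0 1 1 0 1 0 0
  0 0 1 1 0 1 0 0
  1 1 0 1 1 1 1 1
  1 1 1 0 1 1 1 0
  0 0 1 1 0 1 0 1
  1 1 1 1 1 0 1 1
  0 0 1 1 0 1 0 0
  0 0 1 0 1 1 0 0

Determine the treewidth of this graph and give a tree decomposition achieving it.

Every bag has size at most 4, so the width is 4 − 1 = 3 and tw(G) ≤ 3. On the other hand G contains the 4-clique {3, 5, 6, 8}. A clique must lie in a single bag of any decomposition, so no decomposition can have width below 3. Therefore the treewidth is 3.

Treewidth 3.
One such decomposition:
Bags: B1 = {1, 3, 4, 6}  B2 = {3, 4, 5, 6}  B3 = {3, 4, 6, 7}  B4 = {2, 3, 4, 6}  B5 = {3, 5, 6, 8}
Tree: B1–B2, B1–B3, B2–B4, B2–B5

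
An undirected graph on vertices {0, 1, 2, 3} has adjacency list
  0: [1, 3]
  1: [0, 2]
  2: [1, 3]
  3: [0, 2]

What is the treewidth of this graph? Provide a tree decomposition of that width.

Treewidth 2.
Bags: B1 = {1, 2, 3}  B2 = {0, 1, 3}
Tree: B1–B2

Each bag holds 3 vertices, so the decomposition has width 2, which upper-bounds the treewidth. Since 1–2–3–0–1 is a cycle in G, G is not acyclic. Forests are exactly the graphs of treewidth ≤ 1, so tw(G) ≥ 2. The upper and lower bounds meet at 2, so that is the treewidth.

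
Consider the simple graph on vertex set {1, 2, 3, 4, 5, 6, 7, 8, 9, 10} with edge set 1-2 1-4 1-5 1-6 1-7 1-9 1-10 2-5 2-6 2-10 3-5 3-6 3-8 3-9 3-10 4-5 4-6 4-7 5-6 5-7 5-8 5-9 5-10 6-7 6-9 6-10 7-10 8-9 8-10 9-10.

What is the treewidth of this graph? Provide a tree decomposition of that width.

Every bag has size at most 5, so the width is 5 − 1 = 4 and tw(G) ≤ 4. On the other hand G contains the 5-clique {3, 5, 8, 9, 10}. A clique must lie in a single bag of any decomposition, so no decomposition can have width below 4. The upper and lower bounds meet at 4, so that is the treewidth.

Treewidth 4.
Bags: B1 = {1, 2, 5, 6, 10}  B2 = {1, 5, 6, 9, 10}  B3 = {1, 5, 6, 7, 10}  B4 = {3, 5, 6, 9, 10}  B5 = {1, 4, 5, 6, 7}  B6 = {3, 5, 8, 9, 10}
Tree: B1–B2, B1–B3, B2–B4, B3–B5, B4–B6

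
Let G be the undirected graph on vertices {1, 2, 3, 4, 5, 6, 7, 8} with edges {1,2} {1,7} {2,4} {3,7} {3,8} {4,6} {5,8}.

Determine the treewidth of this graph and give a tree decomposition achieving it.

Each bag holds 2 vertices, so the decomposition has width 1, which upper-bounds the treewidth. Since G has at least one edge (e.g. 5–8), it is not an edgeless graph, so tw(G) ≥ 1. Combining the bounds, tw(G) = 1.

Treewidth 1.
One optimal decomposition is:
Bags: B1 = {5, 8}  B2 = {3, 8}  B3 = {3, 7}  B4 = {1, 7}  B5 = {1, 2}  B6 = {2, 4}  B7 = {4, 6}
Tree: B1–B2, B2–B3, B3–B4, B4–B5, B5–B6, B6–B7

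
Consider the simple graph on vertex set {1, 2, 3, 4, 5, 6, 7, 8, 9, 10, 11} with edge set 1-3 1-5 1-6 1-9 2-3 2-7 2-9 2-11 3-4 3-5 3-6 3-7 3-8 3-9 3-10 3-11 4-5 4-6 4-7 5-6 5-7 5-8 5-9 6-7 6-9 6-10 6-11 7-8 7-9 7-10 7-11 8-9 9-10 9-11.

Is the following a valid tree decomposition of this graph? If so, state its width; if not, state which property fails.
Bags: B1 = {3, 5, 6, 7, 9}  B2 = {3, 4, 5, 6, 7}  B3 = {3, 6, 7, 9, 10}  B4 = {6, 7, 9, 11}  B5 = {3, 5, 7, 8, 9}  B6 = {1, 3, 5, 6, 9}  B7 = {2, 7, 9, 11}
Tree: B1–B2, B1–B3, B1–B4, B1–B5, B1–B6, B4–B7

No — edge (3,11) lies in no bag.

A tree decomposition must satisfy three properties: every vertex lies in some bag; for every edge, both endpoints lie together in some bag; and for every vertex, the bags containing it form a connected subtree. Here edge (3,11) lies in no bag, so the decomposition is invalid.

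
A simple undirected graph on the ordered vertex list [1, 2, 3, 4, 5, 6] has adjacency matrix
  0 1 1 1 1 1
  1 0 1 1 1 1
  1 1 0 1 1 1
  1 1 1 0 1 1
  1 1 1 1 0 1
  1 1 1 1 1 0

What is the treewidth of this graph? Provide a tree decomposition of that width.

Treewidth 5.
Bags: B1 = {1, 2, 3, 4, 5, 6}
Tree: (single bag)

With just one bag of size 6, the width is 6 − 1 = 5, so tw(G) ≤ 5. For the lower bound, the 6 vertices {1, 2, 3, 4, 5, 6} are pairwise adjacent, and any tree decomposition puts a clique entirely inside one bag — forcing width ≥ 5. Therefore the treewidth is 5.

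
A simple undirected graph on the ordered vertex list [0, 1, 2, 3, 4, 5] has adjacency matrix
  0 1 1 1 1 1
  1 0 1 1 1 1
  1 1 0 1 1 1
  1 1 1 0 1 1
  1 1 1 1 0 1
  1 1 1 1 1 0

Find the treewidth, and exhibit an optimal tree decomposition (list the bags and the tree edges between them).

Treewidth 5.
Bags: B1 = {0, 1, 2, 3, 4, 5}
Tree: (single bag)

A single bag containing all 6 vertices is trivially a valid decomposition of width 5. On the other hand G contains the 6-clique {0, 1, 2, 3, 4, 5}. A clique must lie in a single bag of any decomposition, so no decomposition can have width below 5. Hence tw(G) = 5 exactly.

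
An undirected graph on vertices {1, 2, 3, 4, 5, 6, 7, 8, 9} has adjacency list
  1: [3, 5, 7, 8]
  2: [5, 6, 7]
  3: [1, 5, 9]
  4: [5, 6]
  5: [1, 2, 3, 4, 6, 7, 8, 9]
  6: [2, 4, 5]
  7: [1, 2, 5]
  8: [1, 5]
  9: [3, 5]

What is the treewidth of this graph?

2

A width-2 tree decomposition is:
Bags: B1 = {1, 5, 7}  B2 = {2, 5, 7}  B3 = {2, 5, 6}  B4 = {1, 3, 5}  B5 = {1, 5, 8}  B6 = {3, 5, 9}  B7 = {4, 5, 6}
Tree: B1–B2, B2–B3, B1–B4, B4–B5, B4–B6, B3–B7
The largest bag has 3 vertices, giving width 2; this decomposition certifies tw(G) ≤ 2. On the other hand G contains the 3-clique {1, 5, 8}. A clique must lie in a single bag of any decomposition, so no decomposition can have width below 2. Hence tw(G) = 2 exactly.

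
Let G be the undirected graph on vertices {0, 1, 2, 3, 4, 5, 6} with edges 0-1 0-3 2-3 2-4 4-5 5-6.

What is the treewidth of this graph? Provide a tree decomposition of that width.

The largest bag has 2 vertices, giving width 1; this decomposition certifies tw(G) ≤ 1. G has an edge, so its treewidth is at least 1. Hence tw(G) = 1 exactly.

Treewidth 1.
One optimal decomposition is:
Bags: B1 = {0, 1}  B2 = {0, 3}  B3 = {2, 3}  B4 = {2, 4}  B5 = {4, 5}  B6 = {5, 6}
Tree: B1–B2, B2–B3, B3–B4, B4–B5, B5–B6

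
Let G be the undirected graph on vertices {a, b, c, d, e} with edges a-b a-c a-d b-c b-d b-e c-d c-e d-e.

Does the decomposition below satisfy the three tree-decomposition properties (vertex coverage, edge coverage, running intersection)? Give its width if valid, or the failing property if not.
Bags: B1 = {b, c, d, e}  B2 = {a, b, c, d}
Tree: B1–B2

Vertex coverage: the bags together contain {a, b, c, d, e}, the full vertex set. Edge coverage: each edge of G has both endpoints in at least one bag. Running intersection: for every vertex, the bags containing it form a connected subtree. All three properties hold, so this is a valid tree decomposition of width max|bag| − 1 = 3, and hence tw(G) ≤ 3.

Yes; width 3.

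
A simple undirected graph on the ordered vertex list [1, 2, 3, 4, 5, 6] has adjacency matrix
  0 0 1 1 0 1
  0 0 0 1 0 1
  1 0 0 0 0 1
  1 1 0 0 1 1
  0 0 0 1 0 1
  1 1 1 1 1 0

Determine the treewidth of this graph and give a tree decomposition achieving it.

The largest bag has 3 vertices, giving width 2; this decomposition certifies tw(G) ≤ 2. For the lower bound, the 3 vertices {1, 3, 6} are pairwise adjacent, and any tree decomposition puts a clique entirely inside one bag — forcing width ≥ 2. Hence tw(G) = 2 exactly.

Treewidth 2.
Bags: B1 = {1, 4, 6}  B2 = {1, 3, 6}  B3 = {4, 5, 6}  B4 = {2, 4, 6}
Tree: B1–B2, B1–B3, B3–B4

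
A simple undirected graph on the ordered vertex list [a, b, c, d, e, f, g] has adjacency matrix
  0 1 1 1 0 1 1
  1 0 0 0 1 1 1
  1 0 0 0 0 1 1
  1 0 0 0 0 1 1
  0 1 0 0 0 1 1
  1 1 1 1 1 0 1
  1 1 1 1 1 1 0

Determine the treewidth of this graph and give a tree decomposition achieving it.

Treewidth 3.
One such decomposition:
Bags: B1 = {a, c, f, g}  B2 = {a, b, f, g}  B3 = {b, e, f, g}  B4 = {a, d, f, g}
Tree: B1–B2, B2–B3, B2–B4

Every bag has size at most 4, so the width is 4 − 1 = 3 and tw(G) ≤ 3. Conversely, {b, e, f, g} is a clique of size 4, and the vertices of any clique must share a bag in every tree decomposition; so some bag has ≥ 4 vertices and tw(G) ≥ 3. Therefore the treewidth is 3.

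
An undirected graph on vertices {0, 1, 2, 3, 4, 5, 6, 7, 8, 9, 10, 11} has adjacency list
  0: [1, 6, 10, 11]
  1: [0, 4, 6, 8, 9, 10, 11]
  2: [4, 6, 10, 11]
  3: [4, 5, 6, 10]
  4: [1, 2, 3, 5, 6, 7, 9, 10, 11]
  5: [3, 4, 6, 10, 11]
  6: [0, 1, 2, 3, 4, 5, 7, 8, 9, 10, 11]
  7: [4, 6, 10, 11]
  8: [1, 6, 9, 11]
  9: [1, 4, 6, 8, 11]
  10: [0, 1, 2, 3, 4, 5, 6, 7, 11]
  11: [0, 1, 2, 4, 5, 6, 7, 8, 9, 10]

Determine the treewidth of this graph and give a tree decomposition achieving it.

Treewidth 4.
One such decomposition:
Bags: B1 = {2, 4, 6, 10, 11}  B2 = {4, 5, 6, 10, 11}  B3 = {4, 6, 7, 10, 11}  B4 = {1, 4, 6, 10, 11}  B5 = {0, 1, 6, 10, 11}  B6 = {1, 4, 6, 9, 11}  B7 = {1, 6, 8, 9, 11}  B8 = {3, 4, 5, 6, 10}
Tree: B1–B2, B2–B3, B2–B4, B4–B5, B4–B6, B6–B7, B2–B8

Each bag holds 5 vertices, so the decomposition has width 4, which upper-bounds the treewidth. For the lower bound, the 5 vertices {0, 1, 6, 10, 11} are pairwise adjacent, and any tree decomposition puts a clique entirely inside one bag — forcing width ≥ 4. The upper and lower bounds meet at 4, so that is the treewidth.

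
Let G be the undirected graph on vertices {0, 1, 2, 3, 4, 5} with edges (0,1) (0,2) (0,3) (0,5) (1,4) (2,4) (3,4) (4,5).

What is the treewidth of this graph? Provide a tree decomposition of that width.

Each bag holds 3 vertices, so the decomposition has width 2, which upper-bounds the treewidth. Since 1–0–2–4–1 is a cycle in G, G is not acyclic. Forests are exactly the graphs of treewidth ≤ 1, so tw(G) ≥ 2. The upper and lower bounds meet at 2, so that is the treewidth.

Treewidth 2.
One optimal decomposition is:
Bags: B1 = {0, 1, 4}  B2 = {0, 2, 4}  B3 = {0, 4, 5}  B4 = {0, 3, 4}
Tree: B1–B2, B2–B3, B3–B4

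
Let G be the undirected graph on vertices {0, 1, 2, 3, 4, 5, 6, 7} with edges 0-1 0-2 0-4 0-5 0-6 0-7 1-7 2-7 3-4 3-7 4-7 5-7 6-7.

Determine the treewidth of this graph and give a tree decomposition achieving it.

Each bag holds 3 vertices, so the decomposition has width 2, which upper-bounds the treewidth. On the other hand G contains the 3-clique {0, 1, 7}. A clique must lie in a single bag of any decomposition, so no decomposition can have width below 2. The upper and lower bounds meet at 2, so that is the treewidth.

Treewidth 2.
One optimal decomposition is:
Bags: B1 = {0, 5, 7}  B2 = {0, 1, 7}  B3 = {0, 2, 7}  B4 = {0, 4, 7}  B5 = {3, 4, 7}  B6 = {0, 6, 7}
Tree: B1–B2, B2–B3, B1–B4, B4–B5, B2–B6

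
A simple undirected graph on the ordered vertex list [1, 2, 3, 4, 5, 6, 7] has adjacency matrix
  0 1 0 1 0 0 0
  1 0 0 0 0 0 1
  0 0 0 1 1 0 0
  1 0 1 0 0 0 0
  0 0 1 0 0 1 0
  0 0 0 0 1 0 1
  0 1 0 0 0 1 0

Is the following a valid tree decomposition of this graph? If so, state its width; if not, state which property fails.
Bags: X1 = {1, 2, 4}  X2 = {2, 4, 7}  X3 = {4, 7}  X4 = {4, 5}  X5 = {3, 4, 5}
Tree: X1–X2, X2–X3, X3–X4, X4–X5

A tree decomposition must satisfy three properties: every vertex lies in some bag; for every edge, both endpoints lie together in some bag; and for every vertex, the bags containing it form a connected subtree. Here vertex 6 appears in no bag, so the decomposition is invalid.

No — vertex 6 appears in no bag.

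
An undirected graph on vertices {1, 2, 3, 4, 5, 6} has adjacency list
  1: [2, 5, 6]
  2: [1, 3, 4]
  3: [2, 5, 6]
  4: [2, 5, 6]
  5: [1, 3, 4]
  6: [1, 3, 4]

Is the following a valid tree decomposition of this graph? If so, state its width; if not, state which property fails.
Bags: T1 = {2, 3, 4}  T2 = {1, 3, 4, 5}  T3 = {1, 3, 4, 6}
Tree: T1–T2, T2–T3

A tree decomposition must satisfy three properties: every vertex lies in some bag; for every edge, both endpoints lie together in some bag; and for every vertex, the bags containing it form a connected subtree. Here edge (1,2) lies in no bag, so the decomposition is invalid.

No — edge (1,2) lies in no bag.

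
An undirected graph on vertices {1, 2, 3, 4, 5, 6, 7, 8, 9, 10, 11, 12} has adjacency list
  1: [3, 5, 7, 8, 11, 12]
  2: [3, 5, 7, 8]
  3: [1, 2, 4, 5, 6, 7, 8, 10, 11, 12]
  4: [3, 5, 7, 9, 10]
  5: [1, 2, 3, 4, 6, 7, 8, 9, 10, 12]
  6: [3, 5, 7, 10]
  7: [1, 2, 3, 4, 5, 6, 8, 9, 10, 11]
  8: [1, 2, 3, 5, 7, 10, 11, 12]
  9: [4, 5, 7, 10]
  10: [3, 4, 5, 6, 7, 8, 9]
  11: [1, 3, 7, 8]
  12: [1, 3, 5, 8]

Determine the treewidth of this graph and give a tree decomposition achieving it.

Every bag has size at most 5, so the width is 5 − 1 = 4 and tw(G) ≤ 4. On the other hand G contains the 5-clique {4, 5, 7, 9, 10}. A clique must lie in a single bag of any decomposition, so no decomposition can have width below 4. Hence tw(G) = 4 exactly.

Treewidth 4.
Bags: B1 = {1, 3, 5, 7, 8}  B2 = {3, 5, 7, 8, 10}  B3 = {1, 3, 7, 8, 11}  B4 = {3, 4, 5, 7, 10}  B5 = {3, 5, 6, 7, 10}  B6 = {4, 5, 7, 9, 10}  B7 = {1, 3, 5, 8, 12}  B8 = {2, 3, 5, 7, 8}
Tree: B1–B2, B1–B3, B2–B4, B2–B5, B4–B6, B1–B7, B1–B8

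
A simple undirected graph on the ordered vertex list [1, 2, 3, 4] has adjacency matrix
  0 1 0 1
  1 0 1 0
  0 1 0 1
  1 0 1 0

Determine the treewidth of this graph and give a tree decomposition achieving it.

Treewidth 2.
Bags: B1 = {1, 2, 3}  B2 = {1, 3, 4}
Tree: B1–B2

Each bag holds 3 vertices, so the decomposition has width 2, which upper-bounds the treewidth. Since 3–2–1–4–3 is a cycle in G, G is not acyclic. Forests are exactly the graphs of treewidth ≤ 1, so tw(G) ≥ 2. Therefore the treewidth is 2.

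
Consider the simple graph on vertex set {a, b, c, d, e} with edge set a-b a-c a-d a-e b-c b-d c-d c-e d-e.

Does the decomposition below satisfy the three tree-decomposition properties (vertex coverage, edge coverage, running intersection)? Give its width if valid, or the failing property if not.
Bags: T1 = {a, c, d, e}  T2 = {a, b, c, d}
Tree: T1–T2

Vertex coverage: the bags together contain {a, b, c, d, e}, the full vertex set. Edge coverage: each edge of G has both endpoints in at least one bag. Running intersection: for every vertex, the bags containing it form a connected subtree. All three properties hold, so this is a valid tree decomposition of width max|bag| − 1 = 3, and hence tw(G) ≤ 3.

Yes; width 3.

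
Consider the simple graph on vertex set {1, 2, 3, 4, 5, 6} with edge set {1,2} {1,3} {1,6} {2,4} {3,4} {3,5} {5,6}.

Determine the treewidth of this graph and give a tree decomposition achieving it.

Treewidth 2.
One optimal decomposition is:
Bags: B1 = {3, 5, 6}  B2 = {1, 3, 6}  B3 = {1, 3, 4}  B4 = {1, 2, 4}
Tree: B1–B2, B2–B3, B3–B4

Every bag has size at most 3, so the width is 3 − 1 = 2 and tw(G) ≤ 2. Since 5–6–1–3–5 is a cycle in G, G is not acyclic. Forests are exactly the graphs of treewidth ≤ 1, so tw(G) ≥ 2. Hence tw(G) = 2 exactly.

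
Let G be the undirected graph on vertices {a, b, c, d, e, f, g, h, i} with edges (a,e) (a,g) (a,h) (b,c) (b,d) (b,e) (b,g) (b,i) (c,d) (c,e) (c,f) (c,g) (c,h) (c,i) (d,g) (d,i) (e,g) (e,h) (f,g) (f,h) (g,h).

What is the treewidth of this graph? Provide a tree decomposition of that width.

Treewidth 3.
One such decomposition:
Bags: B1 = {b, c, d, g}  B2 = {b, c, e, g}  B3 = {c, e, g, h}  B4 = {c, f, g, h}  B5 = {a, e, g, h}  B6 = {b, c, d, i}
Tree: B1–B2, B2–B3, B3–B4, B3–B5, B1–B6

The largest bag has 4 vertices, giving width 3; this decomposition certifies tw(G) ≤ 3. For the lower bound, the 4 vertices {b, c, d, g} are pairwise adjacent, and any tree decomposition puts a clique entirely inside one bag — forcing width ≥ 3. Combining the bounds, tw(G) = 3.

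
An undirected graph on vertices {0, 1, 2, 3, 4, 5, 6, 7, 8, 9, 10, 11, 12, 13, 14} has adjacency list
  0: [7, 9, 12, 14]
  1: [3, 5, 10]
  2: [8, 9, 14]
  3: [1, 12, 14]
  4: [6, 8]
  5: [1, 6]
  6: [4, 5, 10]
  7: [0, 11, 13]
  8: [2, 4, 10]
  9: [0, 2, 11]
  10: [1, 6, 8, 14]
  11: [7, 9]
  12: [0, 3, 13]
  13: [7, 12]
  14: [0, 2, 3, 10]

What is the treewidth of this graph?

3

A width-3 tree decomposition is:
Bags: B1 = {1, 4, 5, 6}  B2 = {1, 4, 6, 10}  B3 = {1, 4, 8, 10}  B4 = {1, 3, 8, 10}  B5 = {3, 8, 10, 14}  B6 = {2, 3, 8, 14}  B7 = {2, 3, 12, 14}  B8 = {0, 2, 12, 14}  B9 = {0, 2, 9, 12}  B10 = {0, 9, 12, 13}  B11 = {0, 7, 9, 13}  B12 = {7, 9, 11, 13}
Tree: B1–B2, B2–B3, B3–B4, B4–B5, B5–B6, B6–B7, B7–B8, B8–B9, B9–B10, B10–B11, B11–B12
The largest bag has 4 vertices, giving width 3; this decomposition certifies tw(G) ≤ 3. For the lower bound: the 4 vertex sets {4,5,6}, {1}, {10}, {2,3,8,14} are disjoint, each induces a connected subgraph, and every pair is joined by at least one edge of G. Contracting each set to a single vertex therefore yields K_{4} as a minor, and since treewidth is minor-monotone, tw(G) ≥ tw(K_{4}) = 3. Hence tw(G) = 3 exactly.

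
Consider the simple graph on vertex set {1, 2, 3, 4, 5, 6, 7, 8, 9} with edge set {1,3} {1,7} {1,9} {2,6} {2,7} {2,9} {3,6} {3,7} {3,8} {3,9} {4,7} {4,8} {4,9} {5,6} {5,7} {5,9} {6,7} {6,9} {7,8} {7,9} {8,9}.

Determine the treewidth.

3

A width-3 tree decomposition is:
Bags: B1 = {5, 6, 7, 9}  B2 = {3, 6, 7, 9}  B3 = {1, 3, 7, 9}  B4 = {3, 7, 8, 9}  B5 = {2, 6, 7, 9}  B6 = {4, 7, 8, 9}
Tree: B1–B2, B2–B3, B2–B4, B1–B5, B4–B6
Each bag holds 4 vertices, so the decomposition has width 3, which upper-bounds the treewidth. Conversely, {2, 6, 7, 9} is a clique of size 4, and the vertices of any clique must share a bag in every tree decomposition; so some bag has ≥ 4 vertices and tw(G) ≥ 3. Therefore the treewidth is 3.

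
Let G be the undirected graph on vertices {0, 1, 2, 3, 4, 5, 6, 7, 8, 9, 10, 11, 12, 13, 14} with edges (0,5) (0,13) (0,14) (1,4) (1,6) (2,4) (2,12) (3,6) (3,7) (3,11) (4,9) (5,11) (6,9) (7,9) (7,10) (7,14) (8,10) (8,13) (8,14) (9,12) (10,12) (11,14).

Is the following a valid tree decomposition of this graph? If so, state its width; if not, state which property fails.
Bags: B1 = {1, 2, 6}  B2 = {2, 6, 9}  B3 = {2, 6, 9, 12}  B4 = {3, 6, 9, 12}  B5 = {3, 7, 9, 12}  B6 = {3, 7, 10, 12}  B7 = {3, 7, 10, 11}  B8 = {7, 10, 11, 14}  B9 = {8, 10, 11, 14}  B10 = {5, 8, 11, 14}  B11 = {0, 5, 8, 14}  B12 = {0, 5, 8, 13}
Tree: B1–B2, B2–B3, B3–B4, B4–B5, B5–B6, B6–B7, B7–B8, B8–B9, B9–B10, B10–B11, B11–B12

A tree decomposition must satisfy three properties: every vertex lies in some bag; for every edge, both endpoints lie together in some bag; and for every vertex, the bags containing it form a connected subtree. Here vertex 4 appears in no bag, so the decomposition is invalid.

No — vertex 4 appears in no bag.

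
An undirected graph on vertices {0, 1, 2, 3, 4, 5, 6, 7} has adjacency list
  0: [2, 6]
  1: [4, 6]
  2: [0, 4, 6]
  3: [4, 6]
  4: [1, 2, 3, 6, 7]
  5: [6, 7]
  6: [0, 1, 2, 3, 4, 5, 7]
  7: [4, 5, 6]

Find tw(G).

2

A width-2 tree decomposition is:
Bags: B1 = {2, 4, 6}  B2 = {4, 6, 7}  B3 = {5, 6, 7}  B4 = {3, 4, 6}  B5 = {0, 2, 6}  B6 = {1, 4, 6}
Tree: B1–B2, B2–B3, B2–B4, B1–B5, B1–B6
Every bag has size at most 3, so the width is 3 − 1 = 2 and tw(G) ≤ 2. Conversely, {0, 2, 6} is a clique of size 3, and the vertices of any clique must share a bag in every tree decomposition; so some bag has ≥ 3 vertices and tw(G) ≥ 2. The upper and lower bounds meet at 2, so that is the treewidth.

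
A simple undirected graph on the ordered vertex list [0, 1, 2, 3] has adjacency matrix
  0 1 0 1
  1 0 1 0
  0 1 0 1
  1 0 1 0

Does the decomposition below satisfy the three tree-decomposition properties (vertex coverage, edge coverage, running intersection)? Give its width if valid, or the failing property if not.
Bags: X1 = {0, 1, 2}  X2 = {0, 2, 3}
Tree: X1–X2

Yes; width 2.

Vertex coverage: the bags together contain {0, 1, 2, 3}, the full vertex set. Edge coverage: each edge of G has both endpoints in at least one bag. Running intersection: for every vertex, the bags containing it form a connected subtree. All three properties hold, so this is a valid tree decomposition of width max|bag| − 1 = 2, and hence tw(G) ≤ 2.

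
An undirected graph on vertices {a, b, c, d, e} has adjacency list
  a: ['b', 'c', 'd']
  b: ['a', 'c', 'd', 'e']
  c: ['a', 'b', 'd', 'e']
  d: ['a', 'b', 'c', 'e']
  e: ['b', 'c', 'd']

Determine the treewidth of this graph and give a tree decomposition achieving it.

Every bag has size at most 4, so the width is 4 − 1 = 3 and tw(G) ≤ 3. Conversely, {b, c, d, e} is a clique of size 4, and the vertices of any clique must share a bag in every tree decomposition; so some bag has ≥ 4 vertices and tw(G) ≥ 3. Therefore the treewidth is 3.

Treewidth 3.
Bags: B1 = {a, b, c, d}  B2 = {b, c, d, e}
Tree: B1–B2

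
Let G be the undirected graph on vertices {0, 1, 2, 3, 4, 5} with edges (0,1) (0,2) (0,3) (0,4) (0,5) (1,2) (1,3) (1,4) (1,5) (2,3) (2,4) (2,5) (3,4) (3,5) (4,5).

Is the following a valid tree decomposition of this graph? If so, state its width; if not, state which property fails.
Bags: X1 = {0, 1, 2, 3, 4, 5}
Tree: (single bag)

Vertex coverage: the bags together contain {0, 1, 2, 3, 4, 5}, the full vertex set. Edge coverage: each edge of G has both endpoints in at least one bag. Running intersection: for every vertex, the bags containing it form a connected subtree. All three properties hold, so this is a valid tree decomposition of width max|bag| − 1 = 5, and hence tw(G) ≤ 5.

Yes; width 5.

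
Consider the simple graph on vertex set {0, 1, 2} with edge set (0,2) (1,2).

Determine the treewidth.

1

A width-1 tree decomposition is:
Bags: B1 = {1, 2}  B2 = {0, 2}
Tree: B1–B2
Every bag has size at most 2, so the width is 2 − 1 = 1 and tw(G) ≤ 1. Since G has at least one edge (e.g. 2–1), it is not an edgeless graph, so tw(G) ≥ 1. The upper and lower bounds meet at 1, so that is the treewidth.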